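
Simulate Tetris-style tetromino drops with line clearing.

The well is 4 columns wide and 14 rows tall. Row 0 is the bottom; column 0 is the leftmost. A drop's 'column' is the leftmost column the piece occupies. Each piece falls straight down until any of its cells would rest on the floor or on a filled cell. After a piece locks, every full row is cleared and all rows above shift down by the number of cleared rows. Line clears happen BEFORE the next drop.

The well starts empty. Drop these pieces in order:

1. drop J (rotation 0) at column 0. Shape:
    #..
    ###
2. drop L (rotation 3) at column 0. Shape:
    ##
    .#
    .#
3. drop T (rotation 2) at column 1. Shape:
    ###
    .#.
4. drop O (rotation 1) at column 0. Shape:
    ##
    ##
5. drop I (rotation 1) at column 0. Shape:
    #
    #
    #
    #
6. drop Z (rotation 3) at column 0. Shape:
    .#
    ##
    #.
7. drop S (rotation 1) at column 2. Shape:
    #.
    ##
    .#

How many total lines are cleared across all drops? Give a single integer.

Drop 1: J rot0 at col 0 lands with bottom-row=0; cleared 0 line(s) (total 0); column heights now [2 1 1 0], max=2
Drop 2: L rot3 at col 0 lands with bottom-row=1; cleared 0 line(s) (total 0); column heights now [4 4 1 0], max=4
Drop 3: T rot2 at col 1 lands with bottom-row=3; cleared 0 line(s) (total 0); column heights now [4 5 5 5], max=5
Drop 4: O rot1 at col 0 lands with bottom-row=5; cleared 0 line(s) (total 0); column heights now [7 7 5 5], max=7
Drop 5: I rot1 at col 0 lands with bottom-row=7; cleared 0 line(s) (total 0); column heights now [11 7 5 5], max=11
Drop 6: Z rot3 at col 0 lands with bottom-row=11; cleared 0 line(s) (total 0); column heights now [13 14 5 5], max=14
Drop 7: S rot1 at col 2 lands with bottom-row=5; cleared 1 line(s) (total 1); column heights now [12 13 7 6], max=13

Answer: 1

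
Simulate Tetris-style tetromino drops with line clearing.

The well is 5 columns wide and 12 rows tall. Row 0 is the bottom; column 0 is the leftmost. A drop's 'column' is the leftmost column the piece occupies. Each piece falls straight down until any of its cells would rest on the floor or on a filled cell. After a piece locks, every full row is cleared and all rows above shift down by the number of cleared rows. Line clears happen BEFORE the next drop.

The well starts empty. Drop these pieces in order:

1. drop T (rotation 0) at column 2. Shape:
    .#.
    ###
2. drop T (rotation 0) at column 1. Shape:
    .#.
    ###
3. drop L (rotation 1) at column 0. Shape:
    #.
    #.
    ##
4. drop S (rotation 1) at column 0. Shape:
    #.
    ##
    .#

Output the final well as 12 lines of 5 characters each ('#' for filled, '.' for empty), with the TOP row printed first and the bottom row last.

Drop 1: T rot0 at col 2 lands with bottom-row=0; cleared 0 line(s) (total 0); column heights now [0 0 1 2 1], max=2
Drop 2: T rot0 at col 1 lands with bottom-row=2; cleared 0 line(s) (total 0); column heights now [0 3 4 3 1], max=4
Drop 3: L rot1 at col 0 lands with bottom-row=3; cleared 0 line(s) (total 0); column heights now [6 4 4 3 1], max=6
Drop 4: S rot1 at col 0 lands with bottom-row=5; cleared 0 line(s) (total 0); column heights now [8 7 4 3 1], max=8

Answer: .....
.....
.....
.....
#....
##...
##...
#....
###..
.###.
...#.
..###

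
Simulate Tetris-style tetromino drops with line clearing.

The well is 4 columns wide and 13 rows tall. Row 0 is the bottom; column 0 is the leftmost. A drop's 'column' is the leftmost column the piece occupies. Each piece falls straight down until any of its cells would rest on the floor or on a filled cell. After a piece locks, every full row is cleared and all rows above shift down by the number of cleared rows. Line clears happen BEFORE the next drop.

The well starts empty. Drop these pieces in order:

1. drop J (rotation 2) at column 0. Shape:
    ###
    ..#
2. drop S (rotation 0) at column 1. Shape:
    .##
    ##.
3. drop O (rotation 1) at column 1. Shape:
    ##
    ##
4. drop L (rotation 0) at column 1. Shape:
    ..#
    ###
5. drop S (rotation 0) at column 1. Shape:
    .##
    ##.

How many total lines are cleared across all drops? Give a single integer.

Drop 1: J rot2 at col 0 lands with bottom-row=0; cleared 0 line(s) (total 0); column heights now [2 2 2 0], max=2
Drop 2: S rot0 at col 1 lands with bottom-row=2; cleared 0 line(s) (total 0); column heights now [2 3 4 4], max=4
Drop 3: O rot1 at col 1 lands with bottom-row=4; cleared 0 line(s) (total 0); column heights now [2 6 6 4], max=6
Drop 4: L rot0 at col 1 lands with bottom-row=6; cleared 0 line(s) (total 0); column heights now [2 7 7 8], max=8
Drop 5: S rot0 at col 1 lands with bottom-row=7; cleared 0 line(s) (total 0); column heights now [2 8 9 9], max=9

Answer: 0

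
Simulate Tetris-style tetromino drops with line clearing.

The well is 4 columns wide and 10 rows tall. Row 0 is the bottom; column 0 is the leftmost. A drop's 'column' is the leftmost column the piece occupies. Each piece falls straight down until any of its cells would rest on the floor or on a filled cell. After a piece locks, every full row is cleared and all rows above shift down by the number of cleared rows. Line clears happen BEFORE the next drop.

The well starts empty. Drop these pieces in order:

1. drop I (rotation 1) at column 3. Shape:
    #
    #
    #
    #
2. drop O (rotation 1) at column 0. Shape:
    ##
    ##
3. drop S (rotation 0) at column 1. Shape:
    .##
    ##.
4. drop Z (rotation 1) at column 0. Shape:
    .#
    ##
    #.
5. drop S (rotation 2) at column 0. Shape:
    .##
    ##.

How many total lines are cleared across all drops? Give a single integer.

Drop 1: I rot1 at col 3 lands with bottom-row=0; cleared 0 line(s) (total 0); column heights now [0 0 0 4], max=4
Drop 2: O rot1 at col 0 lands with bottom-row=0; cleared 0 line(s) (total 0); column heights now [2 2 0 4], max=4
Drop 3: S rot0 at col 1 lands with bottom-row=3; cleared 0 line(s) (total 0); column heights now [2 4 5 5], max=5
Drop 4: Z rot1 at col 0 lands with bottom-row=3; cleared 2 line(s) (total 2); column heights now [2 4 0 3], max=4
Drop 5: S rot2 at col 0 lands with bottom-row=4; cleared 0 line(s) (total 2); column heights now [5 6 6 3], max=6

Answer: 2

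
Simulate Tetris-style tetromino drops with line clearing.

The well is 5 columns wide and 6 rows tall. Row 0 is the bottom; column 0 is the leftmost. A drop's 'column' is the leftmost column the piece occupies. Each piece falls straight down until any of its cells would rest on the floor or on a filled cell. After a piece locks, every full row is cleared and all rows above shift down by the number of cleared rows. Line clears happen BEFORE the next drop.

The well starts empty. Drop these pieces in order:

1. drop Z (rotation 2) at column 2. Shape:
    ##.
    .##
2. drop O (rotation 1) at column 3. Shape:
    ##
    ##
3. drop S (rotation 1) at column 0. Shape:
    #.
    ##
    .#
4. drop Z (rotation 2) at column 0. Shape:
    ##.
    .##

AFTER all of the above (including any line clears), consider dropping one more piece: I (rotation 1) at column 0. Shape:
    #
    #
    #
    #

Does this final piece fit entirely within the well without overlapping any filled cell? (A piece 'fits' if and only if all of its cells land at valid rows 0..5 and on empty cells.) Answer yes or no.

Answer: no

Derivation:
Drop 1: Z rot2 at col 2 lands with bottom-row=0; cleared 0 line(s) (total 0); column heights now [0 0 2 2 1], max=2
Drop 2: O rot1 at col 3 lands with bottom-row=2; cleared 0 line(s) (total 0); column heights now [0 0 2 4 4], max=4
Drop 3: S rot1 at col 0 lands with bottom-row=0; cleared 0 line(s) (total 0); column heights now [3 2 2 4 4], max=4
Drop 4: Z rot2 at col 0 lands with bottom-row=2; cleared 1 line(s) (total 1); column heights now [3 3 2 3 3], max=3
Test piece I rot1 at col 0 (width 1): heights before test = [3 3 2 3 3]; fits = False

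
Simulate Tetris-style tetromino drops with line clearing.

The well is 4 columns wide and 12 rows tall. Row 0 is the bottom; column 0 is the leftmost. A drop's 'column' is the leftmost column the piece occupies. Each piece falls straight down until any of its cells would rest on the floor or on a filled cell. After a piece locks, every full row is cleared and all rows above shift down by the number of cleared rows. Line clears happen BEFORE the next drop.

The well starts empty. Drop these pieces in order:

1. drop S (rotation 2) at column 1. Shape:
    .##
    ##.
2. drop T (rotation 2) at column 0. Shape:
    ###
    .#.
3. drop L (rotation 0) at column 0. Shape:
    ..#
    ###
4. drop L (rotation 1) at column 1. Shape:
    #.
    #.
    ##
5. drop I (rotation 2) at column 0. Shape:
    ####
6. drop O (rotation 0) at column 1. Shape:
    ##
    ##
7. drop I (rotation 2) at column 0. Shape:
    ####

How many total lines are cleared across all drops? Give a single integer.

Answer: 2

Derivation:
Drop 1: S rot2 at col 1 lands with bottom-row=0; cleared 0 line(s) (total 0); column heights now [0 1 2 2], max=2
Drop 2: T rot2 at col 0 lands with bottom-row=1; cleared 0 line(s) (total 0); column heights now [3 3 3 2], max=3
Drop 3: L rot0 at col 0 lands with bottom-row=3; cleared 0 line(s) (total 0); column heights now [4 4 5 2], max=5
Drop 4: L rot1 at col 1 lands with bottom-row=5; cleared 0 line(s) (total 0); column heights now [4 8 6 2], max=8
Drop 5: I rot2 at col 0 lands with bottom-row=8; cleared 1 line(s) (total 1); column heights now [4 8 6 2], max=8
Drop 6: O rot0 at col 1 lands with bottom-row=8; cleared 0 line(s) (total 1); column heights now [4 10 10 2], max=10
Drop 7: I rot2 at col 0 lands with bottom-row=10; cleared 1 line(s) (total 2); column heights now [4 10 10 2], max=10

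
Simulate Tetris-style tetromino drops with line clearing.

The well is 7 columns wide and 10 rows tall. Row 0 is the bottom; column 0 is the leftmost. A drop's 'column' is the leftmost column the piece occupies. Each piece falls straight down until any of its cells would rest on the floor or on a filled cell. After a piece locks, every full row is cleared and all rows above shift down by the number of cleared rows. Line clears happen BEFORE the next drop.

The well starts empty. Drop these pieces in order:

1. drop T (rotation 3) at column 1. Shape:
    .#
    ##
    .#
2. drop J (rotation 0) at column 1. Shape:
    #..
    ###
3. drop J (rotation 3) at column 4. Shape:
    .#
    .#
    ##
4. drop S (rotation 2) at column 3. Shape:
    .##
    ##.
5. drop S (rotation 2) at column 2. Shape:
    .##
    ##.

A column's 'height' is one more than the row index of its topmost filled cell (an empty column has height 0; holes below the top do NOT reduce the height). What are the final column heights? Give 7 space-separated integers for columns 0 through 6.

Drop 1: T rot3 at col 1 lands with bottom-row=0; cleared 0 line(s) (total 0); column heights now [0 2 3 0 0 0 0], max=3
Drop 2: J rot0 at col 1 lands with bottom-row=3; cleared 0 line(s) (total 0); column heights now [0 5 4 4 0 0 0], max=5
Drop 3: J rot3 at col 4 lands with bottom-row=0; cleared 0 line(s) (total 0); column heights now [0 5 4 4 1 3 0], max=5
Drop 4: S rot2 at col 3 lands with bottom-row=4; cleared 0 line(s) (total 0); column heights now [0 5 4 5 6 6 0], max=6
Drop 5: S rot2 at col 2 lands with bottom-row=5; cleared 0 line(s) (total 0); column heights now [0 5 6 7 7 6 0], max=7

Answer: 0 5 6 7 7 6 0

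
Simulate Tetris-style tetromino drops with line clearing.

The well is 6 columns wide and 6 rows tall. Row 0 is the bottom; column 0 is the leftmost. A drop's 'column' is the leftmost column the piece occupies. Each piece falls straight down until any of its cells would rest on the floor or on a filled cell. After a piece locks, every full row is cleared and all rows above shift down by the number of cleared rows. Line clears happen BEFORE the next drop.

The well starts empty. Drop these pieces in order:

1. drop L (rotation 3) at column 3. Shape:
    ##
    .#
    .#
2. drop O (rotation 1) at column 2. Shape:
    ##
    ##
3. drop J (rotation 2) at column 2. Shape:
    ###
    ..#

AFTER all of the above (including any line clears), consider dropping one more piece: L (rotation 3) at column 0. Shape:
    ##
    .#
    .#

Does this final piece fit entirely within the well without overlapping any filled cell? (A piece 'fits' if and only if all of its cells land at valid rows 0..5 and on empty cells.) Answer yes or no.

Answer: yes

Derivation:
Drop 1: L rot3 at col 3 lands with bottom-row=0; cleared 0 line(s) (total 0); column heights now [0 0 0 3 3 0], max=3
Drop 2: O rot1 at col 2 lands with bottom-row=3; cleared 0 line(s) (total 0); column heights now [0 0 5 5 3 0], max=5
Drop 3: J rot2 at col 2 lands with bottom-row=4; cleared 0 line(s) (total 0); column heights now [0 0 6 6 6 0], max=6
Test piece L rot3 at col 0 (width 2): heights before test = [0 0 6 6 6 0]; fits = True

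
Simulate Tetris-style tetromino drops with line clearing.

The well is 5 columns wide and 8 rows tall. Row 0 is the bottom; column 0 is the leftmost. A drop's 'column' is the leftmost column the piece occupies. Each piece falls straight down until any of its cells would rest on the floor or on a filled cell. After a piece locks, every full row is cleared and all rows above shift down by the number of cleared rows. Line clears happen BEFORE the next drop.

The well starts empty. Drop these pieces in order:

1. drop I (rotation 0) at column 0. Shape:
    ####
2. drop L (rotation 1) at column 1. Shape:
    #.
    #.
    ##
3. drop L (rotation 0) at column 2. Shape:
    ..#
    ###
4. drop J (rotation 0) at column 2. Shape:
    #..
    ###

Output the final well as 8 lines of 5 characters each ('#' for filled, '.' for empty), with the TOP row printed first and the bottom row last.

Drop 1: I rot0 at col 0 lands with bottom-row=0; cleared 0 line(s) (total 0); column heights now [1 1 1 1 0], max=1
Drop 2: L rot1 at col 1 lands with bottom-row=1; cleared 0 line(s) (total 0); column heights now [1 4 2 1 0], max=4
Drop 3: L rot0 at col 2 lands with bottom-row=2; cleared 0 line(s) (total 0); column heights now [1 4 3 3 4], max=4
Drop 4: J rot0 at col 2 lands with bottom-row=4; cleared 0 line(s) (total 0); column heights now [1 4 6 5 5], max=6

Answer: .....
.....
..#..
..###
.#..#
.####
.##..
####.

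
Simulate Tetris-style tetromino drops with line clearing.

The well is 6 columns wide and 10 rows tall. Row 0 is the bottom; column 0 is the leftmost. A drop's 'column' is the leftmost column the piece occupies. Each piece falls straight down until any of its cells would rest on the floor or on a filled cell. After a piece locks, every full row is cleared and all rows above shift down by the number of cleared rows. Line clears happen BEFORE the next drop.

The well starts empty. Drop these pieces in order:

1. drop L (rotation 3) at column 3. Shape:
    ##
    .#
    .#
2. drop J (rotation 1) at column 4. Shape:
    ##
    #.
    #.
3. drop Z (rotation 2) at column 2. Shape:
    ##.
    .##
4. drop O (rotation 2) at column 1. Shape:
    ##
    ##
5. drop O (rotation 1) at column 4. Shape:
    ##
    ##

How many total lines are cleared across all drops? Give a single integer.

Drop 1: L rot3 at col 3 lands with bottom-row=0; cleared 0 line(s) (total 0); column heights now [0 0 0 3 3 0], max=3
Drop 2: J rot1 at col 4 lands with bottom-row=3; cleared 0 line(s) (total 0); column heights now [0 0 0 3 6 6], max=6
Drop 3: Z rot2 at col 2 lands with bottom-row=6; cleared 0 line(s) (total 0); column heights now [0 0 8 8 7 6], max=8
Drop 4: O rot2 at col 1 lands with bottom-row=8; cleared 0 line(s) (total 0); column heights now [0 10 10 8 7 6], max=10
Drop 5: O rot1 at col 4 lands with bottom-row=7; cleared 0 line(s) (total 0); column heights now [0 10 10 8 9 9], max=10

Answer: 0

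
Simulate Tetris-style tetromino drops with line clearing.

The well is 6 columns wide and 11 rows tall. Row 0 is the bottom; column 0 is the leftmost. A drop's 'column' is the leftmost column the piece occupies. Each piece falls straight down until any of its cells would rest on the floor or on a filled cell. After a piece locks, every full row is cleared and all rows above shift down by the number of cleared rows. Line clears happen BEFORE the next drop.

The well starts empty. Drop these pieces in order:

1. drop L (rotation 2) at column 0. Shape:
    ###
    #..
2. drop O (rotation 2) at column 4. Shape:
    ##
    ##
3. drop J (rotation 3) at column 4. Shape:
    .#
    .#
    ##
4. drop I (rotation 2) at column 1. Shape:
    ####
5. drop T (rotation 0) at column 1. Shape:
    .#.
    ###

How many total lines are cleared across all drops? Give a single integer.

Drop 1: L rot2 at col 0 lands with bottom-row=0; cleared 0 line(s) (total 0); column heights now [2 2 2 0 0 0], max=2
Drop 2: O rot2 at col 4 lands with bottom-row=0; cleared 0 line(s) (total 0); column heights now [2 2 2 0 2 2], max=2
Drop 3: J rot3 at col 4 lands with bottom-row=2; cleared 0 line(s) (total 0); column heights now [2 2 2 0 3 5], max=5
Drop 4: I rot2 at col 1 lands with bottom-row=3; cleared 0 line(s) (total 0); column heights now [2 4 4 4 4 5], max=5
Drop 5: T rot0 at col 1 lands with bottom-row=4; cleared 0 line(s) (total 0); column heights now [2 5 6 5 4 5], max=6

Answer: 0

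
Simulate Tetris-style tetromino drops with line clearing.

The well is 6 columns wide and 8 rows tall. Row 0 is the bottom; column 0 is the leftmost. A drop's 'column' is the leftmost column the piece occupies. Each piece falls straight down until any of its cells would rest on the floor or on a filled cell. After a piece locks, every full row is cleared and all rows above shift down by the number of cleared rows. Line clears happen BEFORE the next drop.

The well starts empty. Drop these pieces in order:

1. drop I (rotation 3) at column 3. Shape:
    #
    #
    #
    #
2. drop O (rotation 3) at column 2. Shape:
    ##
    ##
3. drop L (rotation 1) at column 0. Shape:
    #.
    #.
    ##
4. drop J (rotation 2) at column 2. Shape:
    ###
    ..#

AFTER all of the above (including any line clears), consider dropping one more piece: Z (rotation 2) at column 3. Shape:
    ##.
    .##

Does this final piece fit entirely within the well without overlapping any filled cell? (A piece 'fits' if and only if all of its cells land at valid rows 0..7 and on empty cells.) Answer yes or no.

Answer: no

Derivation:
Drop 1: I rot3 at col 3 lands with bottom-row=0; cleared 0 line(s) (total 0); column heights now [0 0 0 4 0 0], max=4
Drop 2: O rot3 at col 2 lands with bottom-row=4; cleared 0 line(s) (total 0); column heights now [0 0 6 6 0 0], max=6
Drop 3: L rot1 at col 0 lands with bottom-row=0; cleared 0 line(s) (total 0); column heights now [3 1 6 6 0 0], max=6
Drop 4: J rot2 at col 2 lands with bottom-row=5; cleared 0 line(s) (total 0); column heights now [3 1 7 7 7 0], max=7
Test piece Z rot2 at col 3 (width 3): heights before test = [3 1 7 7 7 0]; fits = False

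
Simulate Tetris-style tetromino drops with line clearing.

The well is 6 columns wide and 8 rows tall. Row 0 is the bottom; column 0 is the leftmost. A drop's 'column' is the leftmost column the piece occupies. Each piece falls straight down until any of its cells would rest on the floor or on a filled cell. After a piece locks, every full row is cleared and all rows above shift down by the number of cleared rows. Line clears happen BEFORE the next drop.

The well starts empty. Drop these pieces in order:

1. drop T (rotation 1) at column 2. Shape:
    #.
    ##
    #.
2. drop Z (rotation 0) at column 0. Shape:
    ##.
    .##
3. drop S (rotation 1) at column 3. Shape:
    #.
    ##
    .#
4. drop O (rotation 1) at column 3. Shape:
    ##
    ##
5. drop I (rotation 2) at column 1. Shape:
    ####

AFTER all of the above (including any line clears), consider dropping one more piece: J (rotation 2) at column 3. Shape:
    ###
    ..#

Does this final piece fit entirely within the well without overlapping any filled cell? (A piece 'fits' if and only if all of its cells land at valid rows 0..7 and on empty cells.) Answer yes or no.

Drop 1: T rot1 at col 2 lands with bottom-row=0; cleared 0 line(s) (total 0); column heights now [0 0 3 2 0 0], max=3
Drop 2: Z rot0 at col 0 lands with bottom-row=3; cleared 0 line(s) (total 0); column heights now [5 5 4 2 0 0], max=5
Drop 3: S rot1 at col 3 lands with bottom-row=1; cleared 0 line(s) (total 0); column heights now [5 5 4 4 3 0], max=5
Drop 4: O rot1 at col 3 lands with bottom-row=4; cleared 0 line(s) (total 0); column heights now [5 5 4 6 6 0], max=6
Drop 5: I rot2 at col 1 lands with bottom-row=6; cleared 0 line(s) (total 0); column heights now [5 7 7 7 7 0], max=7
Test piece J rot2 at col 3 (width 3): heights before test = [5 7 7 7 7 0]; fits = True

Answer: yes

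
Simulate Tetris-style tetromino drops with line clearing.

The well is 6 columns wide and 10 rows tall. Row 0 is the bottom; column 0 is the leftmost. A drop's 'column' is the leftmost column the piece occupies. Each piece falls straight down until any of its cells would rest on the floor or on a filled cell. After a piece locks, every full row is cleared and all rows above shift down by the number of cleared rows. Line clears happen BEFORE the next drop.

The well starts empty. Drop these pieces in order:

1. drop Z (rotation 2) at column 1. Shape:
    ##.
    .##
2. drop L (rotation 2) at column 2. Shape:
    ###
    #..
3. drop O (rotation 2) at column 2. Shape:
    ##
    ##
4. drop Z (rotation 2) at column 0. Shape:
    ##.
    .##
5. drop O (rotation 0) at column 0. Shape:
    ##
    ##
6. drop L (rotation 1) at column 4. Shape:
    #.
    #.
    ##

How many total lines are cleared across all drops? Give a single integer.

Drop 1: Z rot2 at col 1 lands with bottom-row=0; cleared 0 line(s) (total 0); column heights now [0 2 2 1 0 0], max=2
Drop 2: L rot2 at col 2 lands with bottom-row=2; cleared 0 line(s) (total 0); column heights now [0 2 4 4 4 0], max=4
Drop 3: O rot2 at col 2 lands with bottom-row=4; cleared 0 line(s) (total 0); column heights now [0 2 6 6 4 0], max=6
Drop 4: Z rot2 at col 0 lands with bottom-row=6; cleared 0 line(s) (total 0); column heights now [8 8 7 6 4 0], max=8
Drop 5: O rot0 at col 0 lands with bottom-row=8; cleared 0 line(s) (total 0); column heights now [10 10 7 6 4 0], max=10
Drop 6: L rot1 at col 4 lands with bottom-row=4; cleared 0 line(s) (total 0); column heights now [10 10 7 6 7 5], max=10

Answer: 0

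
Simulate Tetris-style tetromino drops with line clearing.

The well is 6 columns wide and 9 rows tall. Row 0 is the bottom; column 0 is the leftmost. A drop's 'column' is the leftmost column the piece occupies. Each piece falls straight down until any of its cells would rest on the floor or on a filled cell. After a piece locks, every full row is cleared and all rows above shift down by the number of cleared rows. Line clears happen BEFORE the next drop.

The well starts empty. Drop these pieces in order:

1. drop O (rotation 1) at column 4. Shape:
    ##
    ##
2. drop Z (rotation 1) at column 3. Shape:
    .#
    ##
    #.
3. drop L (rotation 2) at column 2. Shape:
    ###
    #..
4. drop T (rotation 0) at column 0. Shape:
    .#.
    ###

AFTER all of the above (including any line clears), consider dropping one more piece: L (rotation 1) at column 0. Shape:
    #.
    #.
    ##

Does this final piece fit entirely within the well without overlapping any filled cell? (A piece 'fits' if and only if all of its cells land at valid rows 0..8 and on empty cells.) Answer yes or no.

Answer: no

Derivation:
Drop 1: O rot1 at col 4 lands with bottom-row=0; cleared 0 line(s) (total 0); column heights now [0 0 0 0 2 2], max=2
Drop 2: Z rot1 at col 3 lands with bottom-row=1; cleared 0 line(s) (total 0); column heights now [0 0 0 3 4 2], max=4
Drop 3: L rot2 at col 2 lands with bottom-row=3; cleared 0 line(s) (total 0); column heights now [0 0 5 5 5 2], max=5
Drop 4: T rot0 at col 0 lands with bottom-row=5; cleared 0 line(s) (total 0); column heights now [6 7 6 5 5 2], max=7
Test piece L rot1 at col 0 (width 2): heights before test = [6 7 6 5 5 2]; fits = False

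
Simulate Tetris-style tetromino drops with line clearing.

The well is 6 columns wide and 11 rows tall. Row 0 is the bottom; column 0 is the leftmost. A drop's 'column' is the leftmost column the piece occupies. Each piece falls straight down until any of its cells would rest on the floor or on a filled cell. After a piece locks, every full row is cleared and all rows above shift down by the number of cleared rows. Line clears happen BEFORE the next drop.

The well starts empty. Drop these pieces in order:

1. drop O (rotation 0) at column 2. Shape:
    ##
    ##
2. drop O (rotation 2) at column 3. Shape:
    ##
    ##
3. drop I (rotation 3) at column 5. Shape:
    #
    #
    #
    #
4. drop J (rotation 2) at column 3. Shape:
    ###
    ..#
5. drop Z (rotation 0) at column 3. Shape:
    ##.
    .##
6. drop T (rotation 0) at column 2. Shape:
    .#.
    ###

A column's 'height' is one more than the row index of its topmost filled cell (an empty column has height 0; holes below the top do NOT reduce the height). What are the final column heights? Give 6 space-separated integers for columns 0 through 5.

Drop 1: O rot0 at col 2 lands with bottom-row=0; cleared 0 line(s) (total 0); column heights now [0 0 2 2 0 0], max=2
Drop 2: O rot2 at col 3 lands with bottom-row=2; cleared 0 line(s) (total 0); column heights now [0 0 2 4 4 0], max=4
Drop 3: I rot3 at col 5 lands with bottom-row=0; cleared 0 line(s) (total 0); column heights now [0 0 2 4 4 4], max=4
Drop 4: J rot2 at col 3 lands with bottom-row=4; cleared 0 line(s) (total 0); column heights now [0 0 2 6 6 6], max=6
Drop 5: Z rot0 at col 3 lands with bottom-row=6; cleared 0 line(s) (total 0); column heights now [0 0 2 8 8 7], max=8
Drop 6: T rot0 at col 2 lands with bottom-row=8; cleared 0 line(s) (total 0); column heights now [0 0 9 10 9 7], max=10

Answer: 0 0 9 10 9 7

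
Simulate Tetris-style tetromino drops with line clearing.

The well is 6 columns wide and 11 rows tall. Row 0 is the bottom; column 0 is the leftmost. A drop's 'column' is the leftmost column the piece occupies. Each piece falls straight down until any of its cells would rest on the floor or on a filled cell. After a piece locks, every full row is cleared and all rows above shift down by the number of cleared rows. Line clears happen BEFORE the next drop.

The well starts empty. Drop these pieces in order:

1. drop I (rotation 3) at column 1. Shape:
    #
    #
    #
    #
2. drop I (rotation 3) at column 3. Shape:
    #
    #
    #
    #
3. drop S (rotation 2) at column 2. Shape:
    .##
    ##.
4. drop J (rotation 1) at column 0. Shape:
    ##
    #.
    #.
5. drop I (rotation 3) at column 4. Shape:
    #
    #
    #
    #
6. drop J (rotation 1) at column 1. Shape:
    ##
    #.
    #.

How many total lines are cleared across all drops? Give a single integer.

Drop 1: I rot3 at col 1 lands with bottom-row=0; cleared 0 line(s) (total 0); column heights now [0 4 0 0 0 0], max=4
Drop 2: I rot3 at col 3 lands with bottom-row=0; cleared 0 line(s) (total 0); column heights now [0 4 0 4 0 0], max=4
Drop 3: S rot2 at col 2 lands with bottom-row=4; cleared 0 line(s) (total 0); column heights now [0 4 5 6 6 0], max=6
Drop 4: J rot1 at col 0 lands with bottom-row=2; cleared 0 line(s) (total 0); column heights now [5 5 5 6 6 0], max=6
Drop 5: I rot3 at col 4 lands with bottom-row=6; cleared 0 line(s) (total 0); column heights now [5 5 5 6 10 0], max=10
Drop 6: J rot1 at col 1 lands with bottom-row=5; cleared 0 line(s) (total 0); column heights now [5 8 8 6 10 0], max=10

Answer: 0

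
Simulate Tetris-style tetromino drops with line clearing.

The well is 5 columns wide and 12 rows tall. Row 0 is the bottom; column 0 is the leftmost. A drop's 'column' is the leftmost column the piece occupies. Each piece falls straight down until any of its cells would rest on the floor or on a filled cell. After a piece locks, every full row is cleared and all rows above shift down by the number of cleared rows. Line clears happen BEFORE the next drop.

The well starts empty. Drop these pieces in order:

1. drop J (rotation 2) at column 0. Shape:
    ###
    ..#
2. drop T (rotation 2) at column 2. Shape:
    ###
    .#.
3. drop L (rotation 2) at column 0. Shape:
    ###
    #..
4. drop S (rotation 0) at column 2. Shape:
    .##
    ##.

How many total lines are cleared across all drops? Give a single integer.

Drop 1: J rot2 at col 0 lands with bottom-row=0; cleared 0 line(s) (total 0); column heights now [2 2 2 0 0], max=2
Drop 2: T rot2 at col 2 lands with bottom-row=1; cleared 0 line(s) (total 0); column heights now [2 2 3 3 3], max=3
Drop 3: L rot2 at col 0 lands with bottom-row=2; cleared 0 line(s) (total 0); column heights now [4 4 4 3 3], max=4
Drop 4: S rot0 at col 2 lands with bottom-row=4; cleared 0 line(s) (total 0); column heights now [4 4 5 6 6], max=6

Answer: 0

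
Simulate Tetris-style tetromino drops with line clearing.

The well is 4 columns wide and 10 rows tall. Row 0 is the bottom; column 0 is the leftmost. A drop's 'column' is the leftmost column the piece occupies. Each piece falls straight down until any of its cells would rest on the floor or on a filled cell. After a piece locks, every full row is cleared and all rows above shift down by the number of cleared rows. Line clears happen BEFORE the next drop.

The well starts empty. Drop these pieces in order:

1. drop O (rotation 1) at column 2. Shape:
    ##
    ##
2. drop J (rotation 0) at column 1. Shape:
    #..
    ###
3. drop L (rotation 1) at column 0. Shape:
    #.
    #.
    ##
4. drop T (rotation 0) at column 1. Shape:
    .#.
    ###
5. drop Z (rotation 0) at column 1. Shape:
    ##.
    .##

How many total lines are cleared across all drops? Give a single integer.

Answer: 1

Derivation:
Drop 1: O rot1 at col 2 lands with bottom-row=0; cleared 0 line(s) (total 0); column heights now [0 0 2 2], max=2
Drop 2: J rot0 at col 1 lands with bottom-row=2; cleared 0 line(s) (total 0); column heights now [0 4 3 3], max=4
Drop 3: L rot1 at col 0 lands with bottom-row=4; cleared 0 line(s) (total 0); column heights now [7 5 3 3], max=7
Drop 4: T rot0 at col 1 lands with bottom-row=5; cleared 1 line(s) (total 1); column heights now [6 5 6 3], max=6
Drop 5: Z rot0 at col 1 lands with bottom-row=6; cleared 0 line(s) (total 1); column heights now [6 8 8 7], max=8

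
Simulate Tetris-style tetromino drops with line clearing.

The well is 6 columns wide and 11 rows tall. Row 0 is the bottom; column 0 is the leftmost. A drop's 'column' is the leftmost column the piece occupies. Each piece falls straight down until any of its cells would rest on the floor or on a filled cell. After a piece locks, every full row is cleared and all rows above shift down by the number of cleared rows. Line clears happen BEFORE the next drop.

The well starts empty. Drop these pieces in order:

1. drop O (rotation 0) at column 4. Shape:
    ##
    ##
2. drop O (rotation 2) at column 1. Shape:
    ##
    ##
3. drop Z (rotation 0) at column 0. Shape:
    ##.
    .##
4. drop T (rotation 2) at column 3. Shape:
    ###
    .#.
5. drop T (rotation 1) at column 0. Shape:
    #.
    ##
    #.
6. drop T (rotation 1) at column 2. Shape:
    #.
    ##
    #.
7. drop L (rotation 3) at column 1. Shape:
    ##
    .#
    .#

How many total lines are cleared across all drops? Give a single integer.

Answer: 1

Derivation:
Drop 1: O rot0 at col 4 lands with bottom-row=0; cleared 0 line(s) (total 0); column heights now [0 0 0 0 2 2], max=2
Drop 2: O rot2 at col 1 lands with bottom-row=0; cleared 0 line(s) (total 0); column heights now [0 2 2 0 2 2], max=2
Drop 3: Z rot0 at col 0 lands with bottom-row=2; cleared 0 line(s) (total 0); column heights now [4 4 3 0 2 2], max=4
Drop 4: T rot2 at col 3 lands with bottom-row=2; cleared 0 line(s) (total 0); column heights now [4 4 3 4 4 4], max=4
Drop 5: T rot1 at col 0 lands with bottom-row=4; cleared 0 line(s) (total 0); column heights now [7 6 3 4 4 4], max=7
Drop 6: T rot1 at col 2 lands with bottom-row=3; cleared 1 line(s) (total 1); column heights now [6 5 5 4 3 2], max=6
Drop 7: L rot3 at col 1 lands with bottom-row=5; cleared 0 line(s) (total 1); column heights now [6 8 8 4 3 2], max=8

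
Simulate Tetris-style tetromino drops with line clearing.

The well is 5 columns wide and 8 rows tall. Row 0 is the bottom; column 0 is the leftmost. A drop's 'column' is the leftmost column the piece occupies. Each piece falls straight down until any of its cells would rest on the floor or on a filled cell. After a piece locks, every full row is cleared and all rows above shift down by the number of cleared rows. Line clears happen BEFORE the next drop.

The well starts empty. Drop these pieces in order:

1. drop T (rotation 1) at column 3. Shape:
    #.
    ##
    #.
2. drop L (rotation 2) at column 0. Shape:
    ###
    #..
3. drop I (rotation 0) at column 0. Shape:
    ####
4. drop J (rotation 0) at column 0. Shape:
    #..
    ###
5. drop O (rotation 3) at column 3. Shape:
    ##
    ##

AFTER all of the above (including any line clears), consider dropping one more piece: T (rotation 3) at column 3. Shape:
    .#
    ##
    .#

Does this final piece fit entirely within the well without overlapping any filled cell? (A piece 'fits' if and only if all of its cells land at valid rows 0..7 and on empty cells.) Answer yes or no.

Answer: yes

Derivation:
Drop 1: T rot1 at col 3 lands with bottom-row=0; cleared 0 line(s) (total 0); column heights now [0 0 0 3 2], max=3
Drop 2: L rot2 at col 0 lands with bottom-row=0; cleared 1 line(s) (total 1); column heights now [1 0 0 2 0], max=2
Drop 3: I rot0 at col 0 lands with bottom-row=2; cleared 0 line(s) (total 1); column heights now [3 3 3 3 0], max=3
Drop 4: J rot0 at col 0 lands with bottom-row=3; cleared 0 line(s) (total 1); column heights now [5 4 4 3 0], max=5
Drop 5: O rot3 at col 3 lands with bottom-row=3; cleared 1 line(s) (total 2); column heights now [4 3 3 4 4], max=4
Test piece T rot3 at col 3 (width 2): heights before test = [4 3 3 4 4]; fits = True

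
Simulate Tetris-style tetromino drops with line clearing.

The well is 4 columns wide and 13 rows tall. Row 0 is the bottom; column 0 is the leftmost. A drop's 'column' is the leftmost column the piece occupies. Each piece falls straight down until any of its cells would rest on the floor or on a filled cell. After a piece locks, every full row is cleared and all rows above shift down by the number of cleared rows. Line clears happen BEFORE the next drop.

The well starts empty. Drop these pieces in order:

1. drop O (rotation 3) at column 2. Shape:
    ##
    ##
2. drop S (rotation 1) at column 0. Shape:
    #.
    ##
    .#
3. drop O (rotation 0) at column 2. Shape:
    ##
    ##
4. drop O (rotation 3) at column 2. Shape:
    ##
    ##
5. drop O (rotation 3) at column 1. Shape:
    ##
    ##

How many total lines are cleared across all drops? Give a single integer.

Answer: 1

Derivation:
Drop 1: O rot3 at col 2 lands with bottom-row=0; cleared 0 line(s) (total 0); column heights now [0 0 2 2], max=2
Drop 2: S rot1 at col 0 lands with bottom-row=0; cleared 1 line(s) (total 1); column heights now [2 1 1 1], max=2
Drop 3: O rot0 at col 2 lands with bottom-row=1; cleared 0 line(s) (total 1); column heights now [2 1 3 3], max=3
Drop 4: O rot3 at col 2 lands with bottom-row=3; cleared 0 line(s) (total 1); column heights now [2 1 5 5], max=5
Drop 5: O rot3 at col 1 lands with bottom-row=5; cleared 0 line(s) (total 1); column heights now [2 7 7 5], max=7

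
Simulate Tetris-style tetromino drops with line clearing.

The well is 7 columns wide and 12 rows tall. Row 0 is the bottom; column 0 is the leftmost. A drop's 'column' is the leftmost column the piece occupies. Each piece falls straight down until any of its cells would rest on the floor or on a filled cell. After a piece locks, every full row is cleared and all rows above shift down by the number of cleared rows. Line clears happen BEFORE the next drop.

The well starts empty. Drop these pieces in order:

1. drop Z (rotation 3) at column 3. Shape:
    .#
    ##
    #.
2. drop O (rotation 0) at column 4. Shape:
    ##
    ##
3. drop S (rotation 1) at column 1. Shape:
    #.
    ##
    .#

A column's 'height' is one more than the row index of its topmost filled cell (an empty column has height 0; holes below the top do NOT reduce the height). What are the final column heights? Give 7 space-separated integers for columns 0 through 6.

Answer: 0 3 2 2 5 5 0

Derivation:
Drop 1: Z rot3 at col 3 lands with bottom-row=0; cleared 0 line(s) (total 0); column heights now [0 0 0 2 3 0 0], max=3
Drop 2: O rot0 at col 4 lands with bottom-row=3; cleared 0 line(s) (total 0); column heights now [0 0 0 2 5 5 0], max=5
Drop 3: S rot1 at col 1 lands with bottom-row=0; cleared 0 line(s) (total 0); column heights now [0 3 2 2 5 5 0], max=5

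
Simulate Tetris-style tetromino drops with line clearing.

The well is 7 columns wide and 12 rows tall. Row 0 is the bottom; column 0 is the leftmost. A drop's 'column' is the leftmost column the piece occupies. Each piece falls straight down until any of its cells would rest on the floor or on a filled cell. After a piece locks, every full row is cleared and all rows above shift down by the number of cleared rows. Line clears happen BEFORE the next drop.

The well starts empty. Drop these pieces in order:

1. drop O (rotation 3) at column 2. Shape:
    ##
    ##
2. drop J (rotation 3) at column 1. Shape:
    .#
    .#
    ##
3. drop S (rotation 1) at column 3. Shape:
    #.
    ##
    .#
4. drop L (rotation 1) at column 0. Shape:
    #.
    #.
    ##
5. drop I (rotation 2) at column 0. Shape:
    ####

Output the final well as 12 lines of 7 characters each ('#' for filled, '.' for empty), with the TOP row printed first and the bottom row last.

Drop 1: O rot3 at col 2 lands with bottom-row=0; cleared 0 line(s) (total 0); column heights now [0 0 2 2 0 0 0], max=2
Drop 2: J rot3 at col 1 lands with bottom-row=2; cleared 0 line(s) (total 0); column heights now [0 3 5 2 0 0 0], max=5
Drop 3: S rot1 at col 3 lands with bottom-row=1; cleared 0 line(s) (total 0); column heights now [0 3 5 4 3 0 0], max=5
Drop 4: L rot1 at col 0 lands with bottom-row=3; cleared 0 line(s) (total 0); column heights now [6 4 5 4 3 0 0], max=6
Drop 5: I rot2 at col 0 lands with bottom-row=6; cleared 0 line(s) (total 0); column heights now [7 7 7 7 3 0 0], max=7

Answer: .......
.......
.......
.......
.......
####...
#......
#.#....
####...
.####..
..###..
..##...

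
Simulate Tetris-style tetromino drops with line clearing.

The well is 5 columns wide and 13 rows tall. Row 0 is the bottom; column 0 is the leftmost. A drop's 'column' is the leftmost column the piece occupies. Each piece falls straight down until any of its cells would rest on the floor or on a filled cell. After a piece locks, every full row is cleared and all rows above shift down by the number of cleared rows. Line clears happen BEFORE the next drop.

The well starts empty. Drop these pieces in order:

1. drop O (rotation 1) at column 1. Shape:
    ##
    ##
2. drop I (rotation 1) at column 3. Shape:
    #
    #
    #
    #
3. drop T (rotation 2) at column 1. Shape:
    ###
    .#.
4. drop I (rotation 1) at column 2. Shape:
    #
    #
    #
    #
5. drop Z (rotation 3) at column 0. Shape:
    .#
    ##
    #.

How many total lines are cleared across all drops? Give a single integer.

Drop 1: O rot1 at col 1 lands with bottom-row=0; cleared 0 line(s) (total 0); column heights now [0 2 2 0 0], max=2
Drop 2: I rot1 at col 3 lands with bottom-row=0; cleared 0 line(s) (total 0); column heights now [0 2 2 4 0], max=4
Drop 3: T rot2 at col 1 lands with bottom-row=3; cleared 0 line(s) (total 0); column heights now [0 5 5 5 0], max=5
Drop 4: I rot1 at col 2 lands with bottom-row=5; cleared 0 line(s) (total 0); column heights now [0 5 9 5 0], max=9
Drop 5: Z rot3 at col 0 lands with bottom-row=4; cleared 0 line(s) (total 0); column heights now [6 7 9 5 0], max=9

Answer: 0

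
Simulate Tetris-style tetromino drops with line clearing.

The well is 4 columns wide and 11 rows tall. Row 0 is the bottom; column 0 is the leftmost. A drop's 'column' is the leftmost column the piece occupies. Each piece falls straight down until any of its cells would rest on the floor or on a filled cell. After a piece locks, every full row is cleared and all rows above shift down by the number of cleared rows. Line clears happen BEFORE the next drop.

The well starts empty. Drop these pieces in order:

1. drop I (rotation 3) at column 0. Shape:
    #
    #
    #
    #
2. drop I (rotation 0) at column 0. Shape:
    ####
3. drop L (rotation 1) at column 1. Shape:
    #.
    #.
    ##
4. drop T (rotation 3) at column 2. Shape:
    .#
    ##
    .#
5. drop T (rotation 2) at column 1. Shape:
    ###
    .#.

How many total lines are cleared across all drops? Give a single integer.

Answer: 5

Derivation:
Drop 1: I rot3 at col 0 lands with bottom-row=0; cleared 0 line(s) (total 0); column heights now [4 0 0 0], max=4
Drop 2: I rot0 at col 0 lands with bottom-row=4; cleared 1 line(s) (total 1); column heights now [4 0 0 0], max=4
Drop 3: L rot1 at col 1 lands with bottom-row=0; cleared 0 line(s) (total 1); column heights now [4 3 1 0], max=4
Drop 4: T rot3 at col 2 lands with bottom-row=0; cleared 2 line(s) (total 3); column heights now [2 1 0 1], max=2
Drop 5: T rot2 at col 1 lands with bottom-row=0; cleared 2 line(s) (total 5); column heights now [0 0 0 0], max=0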